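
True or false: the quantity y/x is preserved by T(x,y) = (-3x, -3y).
True

Substitute T(x,y) = (-3x, -3y) into the expression and compare with the original.

Original: y/x
After applying T: (-3y)/(-3x) = y/x

This is identical to the original y/x, so the expression is invariant.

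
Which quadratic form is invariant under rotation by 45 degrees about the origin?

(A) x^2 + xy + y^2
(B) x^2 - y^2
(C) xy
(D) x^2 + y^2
D

Rotation by 45 degrees sends (x, y) to (sqrt(2)x/2 - sqrt(2)y/2, sqrt(2)x/2 + sqrt(2)y/2).
Substitute the transformed coordinates into each option and compare with the original:
(A) x^2 + xy + y^2  ->  (sqrt(2)x/2 - sqrt(2)y/2)^2 + (sqrt(2)x/2 - sqrt(2)y/2)(sqrt(2)x/2 + sqrt(2)y/2) + (sqrt(2)x/2 + sqrt(2)y/2)^2 = 3x^2/2 + y^2/2   [differs from x^2 + xy + y^2: not invariant]
(B) x^2 - y^2  ->  (sqrt(2)x/2 - sqrt(2)y/2)^2 - (sqrt(2)x/2 + sqrt(2)y/2)^2 = -2xy   [differs from x^2 - y^2: not invariant]
(C) xy  ->  (sqrt(2)x/2 - sqrt(2)y/2)(sqrt(2)x/2 + sqrt(2)y/2) = x^2/2 - y^2/2   [differs from xy: not invariant]
(D) x^2 + y^2  ->  (sqrt(2)x/2 - sqrt(2)y/2)^2 + (sqrt(2)x/2 + sqrt(2)y/2)^2 = x^2 + y^2   [equals x^2 + y^2: invariant]

Only option (D), x^2 + y^2, is unchanged by the transformation.
x^2 + y^2 is the squared distance from the origin, which rotations preserve.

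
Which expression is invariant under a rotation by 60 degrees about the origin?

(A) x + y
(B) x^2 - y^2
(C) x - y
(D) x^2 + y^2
D

A rotation by 60 degrees sends (x, y) to (x/2 - sqrt(3)y/2, sqrt(3)x/2 + y/2).
Substitute the transformed coordinates into each option and compare with the original:
(A) x + y  ->  (x/2 - sqrt(3)y/2) + (sqrt(3)x/2 + y/2) = x/2 + sqrt(3)x/2 - sqrt(3)y/2 + y/2   [differs from x + y: not invariant]
(B) x^2 - y^2  ->  (x/2 - sqrt(3)y/2)^2 - (sqrt(3)x/2 + y/2)^2 = -x^2/2 - sqrt(3)xy + y^2/2   [differs from x^2 - y^2: not invariant]
(C) x - y  ->  (x/2 - sqrt(3)y/2) - (sqrt(3)x/2 + y/2) = -sqrt(3)x/2 + x/2 - sqrt(3)y/2 - y/2   [differs from x - y: not invariant]
(D) x^2 + y^2  ->  (x/2 - sqrt(3)y/2)^2 + (sqrt(3)x/2 + y/2)^2 = x^2 + y^2   [equals x^2 + y^2: invariant]

Only option (D), x^2 + y^2, is unchanged by the transformation.
Geometrically, x^2 + y^2 is the squared distance from the origin, which every rotation about the origin preserves.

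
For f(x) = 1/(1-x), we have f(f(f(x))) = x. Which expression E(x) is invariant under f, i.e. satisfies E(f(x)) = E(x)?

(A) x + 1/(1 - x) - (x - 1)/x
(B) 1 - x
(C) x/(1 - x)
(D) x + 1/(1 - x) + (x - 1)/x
D

Replace x by f(x) = 1/(1 - x) in each option and simplify. As a quick numerical cross-check, also compare E(5) with E(f(5)) = E(-1/4).

(A) x + 1/(1 - x) - (x - 1)/x  ->  (1/(1 - x)) + 1/(1 - (1/(1 - x))) - ((1/(1 - x)) - 1)/(1/(1 - x)) = (x^2(1 - x) - x + (x - 1)^2)/(x(x - 1)); check: E(5) = 79/20 but E(-1/4) = -89/20.   [not invariant]
(B) 1 - x  ->  1 - (1/(1 - x)) = x/(x - 1); check: E(5) = -4 but E(-1/4) = 5/4.   [not invariant]
(C) x/(1 - x)  ->  (1/(1 - x))/(1 - (1/(1 - x))) = -1/x; check: E(5) = -5/4 but E(-1/4) = -1/5.   [not invariant]
(D) x + 1/(1 - x) + (x - 1)/x  ->  (1/(1 - x)) + 1/(1 - (1/(1 - x))) + ((1/(1 - x)) - 1)/(1/(1 - x)), which simplifies back to x + 1/(1 - x) + (x - 1)/x; check: E(5) = 111/20, E(-1/4) = 111/20.   [invariant]

Only (D) is unchanged. Indeed f(f(x)) = 1/(1 - 1/(1-x)) = (1-x)/(-x) = (x-1)/x, so E(x) = x + f(x) + f(f(x)) is the sum over the whole 3-cycle; applying f just permutes the three terms cyclically (x -> f(x) -> f(f(x)) -> x), leaving the sum unchanged.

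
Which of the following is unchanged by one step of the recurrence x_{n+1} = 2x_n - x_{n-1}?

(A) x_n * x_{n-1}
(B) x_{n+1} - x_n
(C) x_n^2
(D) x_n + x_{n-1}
B

For the recurrence x_{n+1} = 2x_n - x_{n-1}:

If x_{n+1} = 2x_n - x_{n-1}, then:
x_{n+1} - x_n = x_n - x_{n-1}
The first difference is constant throughout the sequence.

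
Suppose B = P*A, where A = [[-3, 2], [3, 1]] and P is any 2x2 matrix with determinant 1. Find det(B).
-9

By the multiplicative property of determinants, det(B) = det(P*A) = det(P) * det(A) = det(A),
so the determinant is invariant under multiplication by any determinant-1 matrix; we just need det(A).

det(A) = (-3)(1) - (2)(3) = -3 - 6 = -9

Therefore det(B) = 1 * (-9) = -9.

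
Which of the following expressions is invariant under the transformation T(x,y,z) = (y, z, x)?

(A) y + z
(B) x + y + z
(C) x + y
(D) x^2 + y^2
B

Apply T(x,y,z) = (y, z, x) to each option, i.e. replace (x, y, z) by the transformed coordinates.
Substitute the transformed coordinates into each option and compare with the original:
(A) y + z  ->  (z) + (x) = x + z   [differs from y + z: not invariant]
(B) x + y + z  ->  (y) + (z) + (x) = x + y + z   [equals x + y + z: invariant]
(C) x + y  ->  (y) + (z) = y + z   [differs from x + y: not invariant]
(D) x^2 + y^2  ->  (y)^2 + (z)^2 = y^2 + z^2   [differs from x^2 + y^2: not invariant]

Only option (B), x + y + z, is unchanged by the transformation.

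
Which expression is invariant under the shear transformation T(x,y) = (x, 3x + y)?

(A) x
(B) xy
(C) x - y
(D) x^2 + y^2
A

Under the shear T(x,y) = (x, 3x + y):
Substitute the transformed coordinates into each option and compare with the original:
(A) x  ->  (x) = x   [equals x: invariant]
(B) xy  ->  (x)(3x + y) = 3x^2 + xy   [differs from xy: not invariant]
(C) x - y  ->  (x) - (3x + y) = -2x - y   [differs from x - y: not invariant]
(D) x^2 + y^2  ->  (x)^2 + (3x + y)^2 = 10x^2 + 6xy + y^2   [differs from x^2 + y^2: not invariant]

Only option (A), x, is unchanged by the transformation.
A vertical shear moves points parallel to the y-axis, so the x-coordinate (and any function of x alone) is unchanged.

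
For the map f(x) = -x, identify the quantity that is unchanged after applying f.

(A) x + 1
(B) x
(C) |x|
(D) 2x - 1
C

For f(x) = -x:
Applying f replaces x by -x. Since |-x| = |x|, the absolute value is unchanged by f, whereas x -> -x, 2x - 1 -> -2x - 1 and x + 1 -> -x + 1 all change.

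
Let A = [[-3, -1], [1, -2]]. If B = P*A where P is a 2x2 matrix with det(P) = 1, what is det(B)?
7

By the multiplicative property of determinants, det(B) = det(P*A) = det(P) * det(A) = det(A),
so the determinant is invariant under multiplication by any determinant-1 matrix; we just need det(A).

det(A) = (-3)(-2) - (-1)(1) = 6 - (-1) = 7

Therefore det(B) = 1 * 7 = 7.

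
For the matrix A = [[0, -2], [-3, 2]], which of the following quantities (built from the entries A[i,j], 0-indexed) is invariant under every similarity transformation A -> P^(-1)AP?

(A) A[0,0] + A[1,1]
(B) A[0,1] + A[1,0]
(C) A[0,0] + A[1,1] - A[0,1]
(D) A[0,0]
A

A[0,0] + A[1,1] is the trace of A. By the cyclic property of the trace, tr(P^(-1)AP) = tr(APP^(-1)) = tr(A), so it is the same for every matrix similar to A.

The other combinations are not similarity invariants. For example, take P = [[1, 1], [0, 1]] (det P = 1), so P^(-1) = [[1, -1], [0, 1]] and
B = P^(-1)AP = [[3, -1], [-3, -1]].
Evaluating each option on A and on B:
(A) A[0,0] + A[1,1]: 2 for A, 2 for B -> unchanged
(B) A[0,1] + A[1,0]: -5 for A, -4 for B -> changes
(C) A[0,0] + A[1,1] - A[0,1]: 4 for A, 3 for B -> changes
(D) A[0,0]: 0 for A, 3 for B -> changes

Only (A) A[0,0] + A[1,1] = 2 survives (and it does so for every P, not just this one), so it is the invariant.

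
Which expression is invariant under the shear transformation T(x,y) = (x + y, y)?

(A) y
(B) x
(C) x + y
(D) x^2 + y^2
A

Under the shear T(x,y) = (x + y, y):
Substitute the transformed coordinates into each option and compare with the original:
(A) y  ->  (y) = y   [equals y: invariant]
(B) x  ->  (x + y) = x + y   [differs from x: not invariant]
(C) x + y  ->  (x + y) + (y) = x + 2y   [differs from x + y: not invariant]
(D) x^2 + y^2  ->  (x + y)^2 + (y)^2 = x^2 + 2xy + 2y^2   [differs from x^2 + y^2: not invariant]

Only option (A), y, is unchanged by the transformation.
A horizontal shear moves points parallel to the x-axis, so the y-coordinate (and any function of y alone) is unchanged.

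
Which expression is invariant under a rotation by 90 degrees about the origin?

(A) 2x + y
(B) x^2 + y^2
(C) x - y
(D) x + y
B

A rotation by 90 degrees sends (x, y) to (-y, x).
Substitute the transformed coordinates into each option and compare with the original:
(A) 2x + y  ->  2(-y) + (x) = x - 2y   [differs from 2x + y: not invariant]
(B) x^2 + y^2  ->  (-y)^2 + (x)^2 = x^2 + y^2   [equals x^2 + y^2: invariant]
(C) x - y  ->  (-y) - (x) = -x - y   [differs from x - y: not invariant]
(D) x + y  ->  (-y) + (x) = x - y   [differs from x + y: not invariant]

Only option (B), x^2 + y^2, is unchanged by the transformation.
Geometrically, x^2 + y^2 is the squared distance from the origin, which every rotation about the origin preserves.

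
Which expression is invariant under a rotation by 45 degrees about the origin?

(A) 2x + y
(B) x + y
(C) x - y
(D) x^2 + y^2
D

A rotation by 45 degrees sends (x, y) to (sqrt(2)x/2 - sqrt(2)y/2, sqrt(2)x/2 + sqrt(2)y/2).
Substitute the transformed coordinates into each option and compare with the original:
(A) 2x + y  ->  2(sqrt(2)x/2 - sqrt(2)y/2) + (sqrt(2)x/2 + sqrt(2)y/2) = 3sqrt(2)x/2 - sqrt(2)y/2   [differs from 2x + y: not invariant]
(B) x + y  ->  (sqrt(2)x/2 - sqrt(2)y/2) + (sqrt(2)x/2 + sqrt(2)y/2) = sqrt(2)x   [differs from x + y: not invariant]
(C) x - y  ->  (sqrt(2)x/2 - sqrt(2)y/2) - (sqrt(2)x/2 + sqrt(2)y/2) = -sqrt(2)y   [differs from x - y: not invariant]
(D) x^2 + y^2  ->  (sqrt(2)x/2 - sqrt(2)y/2)^2 + (sqrt(2)x/2 + sqrt(2)y/2)^2 = x^2 + y^2   [equals x^2 + y^2: invariant]

Only option (D), x^2 + y^2, is unchanged by the transformation.
Geometrically, x^2 + y^2 is the squared distance from the origin, which every rotation about the origin preserves.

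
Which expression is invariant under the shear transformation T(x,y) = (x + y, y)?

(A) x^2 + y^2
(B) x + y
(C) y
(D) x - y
C

Under the shear T(x,y) = (x + y, y):
Substitute the transformed coordinates into each option and compare with the original:
(A) x^2 + y^2  ->  (x + y)^2 + (y)^2 = x^2 + 2xy + 2y^2   [differs from x^2 + y^2: not invariant]
(B) x + y  ->  (x + y) + (y) = x + 2y   [differs from x + y: not invariant]
(C) y  ->  (y) = y   [equals y: invariant]
(D) x - y  ->  (x + y) - (y) = x   [differs from x - y: not invariant]

Only option (C), y, is unchanged by the transformation.
A horizontal shear moves points parallel to the x-axis, so the y-coordinate (and any function of y alone) is unchanged.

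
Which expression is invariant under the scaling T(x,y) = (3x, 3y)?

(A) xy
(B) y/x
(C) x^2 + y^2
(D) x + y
B

Under the uniform scaling T(x,y) = (3x, 3y):
Substitute the transformed coordinates into each option and compare with the original:
(A) xy  ->  (3x)(3y) = 9xy   [differs from xy: not invariant]
(B) y/x  ->  (3y)/(3x) = y/x   [equals y/x: invariant]
(C) x^2 + y^2  ->  (3x)^2 + (3y)^2 = 9x^2 + 9y^2   [differs from x^2 + y^2: not invariant]
(D) x + y  ->  (3x) + (3y) = 3x + 3y   [differs from x + y: not invariant]

Only option (B), y/x, is unchanged by the transformation.
The common factor 3 cancels in a ratio of coordinates, while sums, products and sums of squares pick up factors of 3 or 9.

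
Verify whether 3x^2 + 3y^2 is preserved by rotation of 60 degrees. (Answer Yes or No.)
Yes

Applying rotation by 60 degrees: x' = x*cos(60 degrees) - y*sin(60 degrees) = x/2 - sqrt(3)y/2, y' = x*sin(60 degrees) + y*cos(60 degrees) = sqrt(3)x/2 + y/2

Substituting into 3x^2 + 3y^2:
3(x/2 - sqrt(3)y/2)^2 + 3(sqrt(3)x/2 + y/2)^2
= 3x^2 + 3y^2

This equals the original expression 3x^2 + 3y^2, so it IS invariant.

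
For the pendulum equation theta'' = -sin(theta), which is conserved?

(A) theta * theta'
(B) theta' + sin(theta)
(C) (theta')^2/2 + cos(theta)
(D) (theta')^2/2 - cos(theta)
D

A first integral I satisfies dI/dt = 0 along every solution. Differentiate each option and use the equation of motion:
(A) d/dt[theta * theta'] = (theta')^2 + theta theta'' = (theta')^2 - theta sin(theta), not identically 0
(B) d/dt[theta' + sin(theta)] = theta'' + cos(theta) theta' = -sin(theta) + theta' cos(theta), not identically 0
(C) d/dt[(theta')^2/2 + cos(theta)] = theta' theta'' - sin(theta) theta' = -2 theta' sin(theta), not identically 0
(D) d/dt[(theta')^2/2 - cos(theta)] = theta' theta'' + sin(theta) theta' = theta'(-sin(theta)) + theta' sin(theta) = 0

Only (D) has zero time-derivative. This is the total energy: kinetic (theta')^2/2 plus potential -cos(theta).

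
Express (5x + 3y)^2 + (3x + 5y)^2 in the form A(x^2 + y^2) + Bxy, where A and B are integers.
34(x^2 + y^2) + 60xy

Expanding: (5x + 3y)^2 = 25x^2 + 30xy + 9y^2
(3x + 5y)^2 = 9x^2 + 30xy + 25y^2
Sum = (25+9)(x^2+y^2) + 60xy = 34(x^2 + y^2) + 60xy
This is symmetric in x and y.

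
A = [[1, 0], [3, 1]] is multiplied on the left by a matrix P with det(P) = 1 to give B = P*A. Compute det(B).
1

By the multiplicative property of determinants, det(B) = det(P*A) = det(P) * det(A) = det(A),
so the determinant is invariant under multiplication by any determinant-1 matrix; we just need det(A).

det(A) = (1)(1) - (0)(3) = 1 - 0 = 1

Therefore det(B) = 1 * 1 = 1.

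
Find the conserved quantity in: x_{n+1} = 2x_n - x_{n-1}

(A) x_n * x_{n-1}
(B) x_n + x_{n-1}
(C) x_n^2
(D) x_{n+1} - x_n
D

For the recurrence x_{n+1} = 2x_n - x_{n-1}:

If x_{n+1} = 2x_n - x_{n-1}, then:
x_{n+1} - x_n = x_n - x_{n-1}
The first difference is constant throughout the sequence.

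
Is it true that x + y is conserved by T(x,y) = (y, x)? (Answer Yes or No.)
Yes

Substitute T(x,y) = (y, x) into the expression and compare with the original.

Original: x + y
After applying T: (y) + (x) = x + y

This is identical to the original x + y, so the expression is invariant.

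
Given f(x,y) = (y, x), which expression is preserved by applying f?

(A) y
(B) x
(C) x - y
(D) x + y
D

For f(x,y) = (y, x):
After applying f: x' = y, y' = x. So x' + y' = y + x = x + y.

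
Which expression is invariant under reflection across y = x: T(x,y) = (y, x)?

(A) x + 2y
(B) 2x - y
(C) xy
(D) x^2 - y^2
C

The map is reflection across y = x: T(x,y) = (y, x).
Substitute the transformed coordinates into each option and compare with the original:
(A) x + 2y  ->  (y) + 2(x) = 2x + y   [differs from x + 2y: not invariant]
(B) 2x - y  ->  2(y) - (x) = -x + 2y   [differs from 2x - y: not invariant]
(C) xy  ->  (y)(x) = xy   [equals xy: invariant]
(D) x^2 - y^2  ->  (y)^2 - (x)^2 = -x^2 + y^2   [differs from x^2 - y^2: not invariant]

Only option (C), xy, is unchanged by the transformation.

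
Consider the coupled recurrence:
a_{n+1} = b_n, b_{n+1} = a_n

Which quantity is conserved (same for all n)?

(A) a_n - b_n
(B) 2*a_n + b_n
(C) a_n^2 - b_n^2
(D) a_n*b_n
D

Replace a_n by a_{n+1} = b_n and b_n by b_{n+1} = a_n in each option and simplify:
(A) a_n - b_n  ->  (b_n) - (a_n) = -a_n + b_n   [not conserved]
(B) 2*a_n + b_n  ->  2*(b_n) + (a_n) = a_n + 2*b_n   [not conserved]
(C) a_n^2 - b_n^2  ->  (b_n)^2 - (a_n)^2 = -a_n^2 + b_n^2   [not conserved]
(D) a_n*b_n  ->  (b_n)*(a_n) = a_n*b_n   [conserved]

Only (D) a_n*b_n returns to itself after one step, so it is the conserved quantity.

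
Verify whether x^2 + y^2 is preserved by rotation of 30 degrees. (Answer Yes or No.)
Yes

Applying rotation by 30 degrees: x' = x*cos(30 degrees) - y*sin(30 degrees) = sqrt(3)x/2 - y/2, y' = x*sin(30 degrees) + y*cos(30 degrees) = x/2 + sqrt(3)y/2

Substituting into x^2 + y^2:
(sqrt(3)x/2 - y/2)^2 + (x/2 + sqrt(3)y/2)^2
= x^2 + y^2

This equals the original expression x^2 + y^2, so it IS invariant.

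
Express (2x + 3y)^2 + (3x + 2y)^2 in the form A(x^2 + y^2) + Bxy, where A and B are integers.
13(x^2 + y^2) + 24xy

Expanding: (2x + 3y)^2 = 4x^2 + 12xy + 9y^2
(3x + 2y)^2 = 9x^2 + 12xy + 4y^2
Sum = (4+9)(x^2+y^2) + 24xy = 13(x^2 + y^2) + 24xy
This is symmetric in x and y.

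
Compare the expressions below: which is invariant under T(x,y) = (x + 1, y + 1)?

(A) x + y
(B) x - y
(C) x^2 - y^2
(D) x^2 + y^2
B

An expression E(x,y) is invariant under T if E(T(x,y)) = E(x,y). Here T(x,y) = (x + 1, y + 1).
Substitute the transformed coordinates into each option and compare with the original:
(A) x + y  ->  (x + 1) + (y + 1) = x + y + 2   [differs from x + y: not invariant]
(B) x - y  ->  (x + 1) - (y + 1) = x - y   [equals x - y: invariant]
(C) x^2 - y^2  ->  (x + 1)^2 - (y + 1)^2 = x^2 + 2x - y^2 - 2y   [differs from x^2 - y^2: not invariant]
(D) x^2 + y^2  ->  (x + 1)^2 + (y + 1)^2 = x^2 + 2x + y^2 + 2y + 2   [differs from x^2 + y^2: not invariant]

Only option (B), x - y, is unchanged by the transformation.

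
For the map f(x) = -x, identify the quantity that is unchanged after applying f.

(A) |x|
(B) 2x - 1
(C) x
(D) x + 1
A

For f(x) = -x:
Applying f replaces x by -x. Since |-x| = |x|, the absolute value is unchanged by f, whereas x -> -x, 2x - 1 -> -2x - 1 and x + 1 -> -x + 1 all change.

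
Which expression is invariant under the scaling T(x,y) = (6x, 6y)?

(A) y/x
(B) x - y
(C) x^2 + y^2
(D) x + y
A

Under the uniform scaling T(x,y) = (6x, 6y):
Substitute the transformed coordinates into each option and compare with the original:
(A) y/x  ->  (6y)/(6x) = y/x   [equals y/x: invariant]
(B) x - y  ->  (6x) - (6y) = 6x - 6y   [differs from x - y: not invariant]
(C) x^2 + y^2  ->  (6x)^2 + (6y)^2 = 36x^2 + 36y^2   [differs from x^2 + y^2: not invariant]
(D) x + y  ->  (6x) + (6y) = 6x + 6y   [differs from x + y: not invariant]

Only option (A), y/x, is unchanged by the transformation.
The common factor 6 cancels in a ratio of coordinates, while sums, products and sums of squares pick up factors of 6 or 36.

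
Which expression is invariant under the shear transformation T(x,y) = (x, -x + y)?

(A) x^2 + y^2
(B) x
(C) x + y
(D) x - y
B

Under the shear T(x,y) = (x, -x + y):
Substitute the transformed coordinates into each option and compare with the original:
(A) x^2 + y^2  ->  (x)^2 + (-x + y)^2 = 2x^2 - 2xy + y^2   [differs from x^2 + y^2: not invariant]
(B) x  ->  (x) = x   [equals x: invariant]
(C) x + y  ->  (x) + (-x + y) = y   [differs from x + y: not invariant]
(D) x - y  ->  (x) - (-x + y) = 2x - y   [differs from x - y: not invariant]

Only option (B), x, is unchanged by the transformation.
A vertical shear moves points parallel to the y-axis, so the x-coordinate (and any function of x alone) is unchanged.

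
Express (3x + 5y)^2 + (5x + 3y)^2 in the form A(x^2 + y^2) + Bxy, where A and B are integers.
34(x^2 + y^2) + 60xy

Expanding: (3x + 5y)^2 = 9x^2 + 30xy + 25y^2
(5x + 3y)^2 = 25x^2 + 30xy + 9y^2
Sum = (9+25)(x^2+y^2) + 60xy = 34(x^2 + y^2) + 60xy
This is symmetric in x and y.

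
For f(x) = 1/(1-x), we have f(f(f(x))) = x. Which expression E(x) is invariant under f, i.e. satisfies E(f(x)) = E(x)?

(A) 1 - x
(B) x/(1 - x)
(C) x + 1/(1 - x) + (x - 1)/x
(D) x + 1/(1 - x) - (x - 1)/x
C

Replace x by f(x) = 1/(1 - x) in each option and simplify. As a quick numerical cross-check, also compare E(5) with E(f(5)) = E(-1/4).

(A) 1 - x  ->  1 - (1/(1 - x)) = x/(x - 1); check: E(5) = -4 but E(-1/4) = 5/4.   [not invariant]
(B) x/(1 - x)  ->  (1/(1 - x))/(1 - (1/(1 - x))) = -1/x; check: E(5) = -5/4 but E(-1/4) = -1/5.   [not invariant]
(C) x + 1/(1 - x) + (x - 1)/x  ->  (1/(1 - x)) + 1/(1 - (1/(1 - x))) + ((1/(1 - x)) - 1)/(1/(1 - x)), which simplifies back to x + 1/(1 - x) + (x - 1)/x; check: E(5) = 111/20, E(-1/4) = 111/20.   [invariant]
(D) x + 1/(1 - x) - (x - 1)/x  ->  (1/(1 - x)) + 1/(1 - (1/(1 - x))) - ((1/(1 - x)) - 1)/(1/(1 - x)) = (x^2(1 - x) - x + (x - 1)^2)/(x(x - 1)); check: E(5) = 79/20 but E(-1/4) = -89/20.   [not invariant]

Only (C) is unchanged. Indeed f(f(x)) = 1/(1 - 1/(1-x)) = (1-x)/(-x) = (x-1)/x, so E(x) = x + f(x) + f(f(x)) is the sum over the whole 3-cycle; applying f just permutes the three terms cyclically (x -> f(x) -> f(f(x)) -> x), leaving the sum unchanged.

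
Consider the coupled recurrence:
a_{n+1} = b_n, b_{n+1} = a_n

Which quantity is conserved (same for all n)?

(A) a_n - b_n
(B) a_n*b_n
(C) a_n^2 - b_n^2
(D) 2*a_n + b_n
B

Replace a_n by a_{n+1} = b_n and b_n by b_{n+1} = a_n in each option and simplify:
(A) a_n - b_n  ->  (b_n) - (a_n) = -a_n + b_n   [not conserved]
(B) a_n*b_n  ->  (b_n)*(a_n) = a_n*b_n   [conserved]
(C) a_n^2 - b_n^2  ->  (b_n)^2 - (a_n)^2 = -a_n^2 + b_n^2   [not conserved]
(D) 2*a_n + b_n  ->  2*(b_n) + (a_n) = a_n + 2*b_n   [not conserved]

Only (B) a_n*b_n returns to itself after one step, so it is the conserved quantity.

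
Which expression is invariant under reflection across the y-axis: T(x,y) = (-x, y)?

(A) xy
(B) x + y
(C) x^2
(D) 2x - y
C

The map is reflection across the y-axis: T(x,y) = (-x, y).
Substitute the transformed coordinates into each option and compare with the original:
(A) xy  ->  (-x)(y) = -xy   [differs from xy: not invariant]
(B) x + y  ->  (-x) + (y) = -x + y   [differs from x + y: not invariant]
(C) x^2  ->  (-x)^2 = x^2   [equals x^2: invariant]
(D) 2x - y  ->  2(-x) - (y) = -2x - y   [differs from 2x - y: not invariant]

Only option (C), x^2, is unchanged by the transformation.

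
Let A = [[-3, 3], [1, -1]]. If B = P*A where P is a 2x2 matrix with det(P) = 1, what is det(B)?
0

By the multiplicative property of determinants, det(B) = det(P*A) = det(P) * det(A) = det(A),
so the determinant is invariant under multiplication by any determinant-1 matrix; we just need det(A).

det(A) = (-3)(-1) - (3)(1) = 3 - 3 = 0

Therefore det(B) = 1 * 0 = 0.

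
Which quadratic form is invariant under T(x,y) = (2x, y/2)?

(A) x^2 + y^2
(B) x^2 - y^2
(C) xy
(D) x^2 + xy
C

T multiplies x by 2 and divides y by 2.
Substitute the transformed coordinates into each option and compare with the original:
(A) x^2 + y^2  ->  (2x)^2 + (y/2)^2 = 4x^2 + y^2/4   [differs from x^2 + y^2: not invariant]
(B) x^2 - y^2  ->  (2x)^2 - (y/2)^2 = 4x^2 - y^2/4   [differs from x^2 - y^2: not invariant]
(C) xy  ->  (2x)(y/2) = xy   [equals xy: invariant]
(D) x^2 + xy  ->  (2x)^2 + (2x)(y/2) = 4x^2 + xy   [differs from x^2 + xy: not invariant]

Only option (C), xy, is unchanged by the transformation.
The factors 2 and 1/2 cancel only in the pure product xy.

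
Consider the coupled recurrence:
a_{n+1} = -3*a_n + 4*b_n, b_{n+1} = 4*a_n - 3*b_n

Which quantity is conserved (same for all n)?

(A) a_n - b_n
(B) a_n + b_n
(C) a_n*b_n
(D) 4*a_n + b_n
B

Replace a_n by a_{n+1} = -3*a_n + 4*b_n and b_n by b_{n+1} = 4*a_n - 3*b_n in each option and simplify:
(A) a_n - b_n  ->  (-3*a_n + 4*b_n) - (4*a_n - 3*b_n) = -7*a_n + 7*b_n   [not conserved]
(B) a_n + b_n  ->  (-3*a_n + 4*b_n) + (4*a_n - 3*b_n) = a_n + b_n   [conserved]
(C) a_n*b_n  ->  (-3*a_n + 4*b_n)*(4*a_n - 3*b_n) = -12*a_n^2 + 25*a_n*b_n - 12*b_n^2   [not conserved]
(D) 4*a_n + b_n  ->  4*(-3*a_n + 4*b_n) + (4*a_n - 3*b_n) = -8*a_n + 13*b_n   [not conserved]

Only (B) a_n + b_n returns to itself after one step, so it is the conserved quantity.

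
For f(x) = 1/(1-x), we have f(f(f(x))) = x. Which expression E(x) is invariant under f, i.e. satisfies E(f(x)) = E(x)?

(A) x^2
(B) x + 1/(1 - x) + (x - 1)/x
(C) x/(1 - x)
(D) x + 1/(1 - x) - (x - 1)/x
B

Replace x by f(x) = 1/(1 - x) in each option and simplify. As a quick numerical cross-check, also compare E(4) with E(f(4)) = E(-1/3).

(A) x^2  ->  (1/(1 - x))^2 = (x - 1)^(-2); check: E(4) = 16 but E(-1/3) = 1/9.   [not invariant]
(B) x + 1/(1 - x) + (x - 1)/x  ->  (1/(1 - x)) + 1/(1 - (1/(1 - x))) + ((1/(1 - x)) - 1)/(1/(1 - x)), which simplifies back to x + 1/(1 - x) + (x - 1)/x; check: E(4) = 53/12, E(-1/3) = 53/12.   [invariant]
(C) x/(1 - x)  ->  (1/(1 - x))/(1 - (1/(1 - x))) = -1/x; check: E(4) = -4/3 but E(-1/3) = -1/4.   [not invariant]
(D) x + 1/(1 - x) - (x - 1)/x  ->  (1/(1 - x)) + 1/(1 - (1/(1 - x))) - ((1/(1 - x)) - 1)/(1/(1 - x)) = (x^2(1 - x) - x + (x - 1)^2)/(x(x - 1)); check: E(4) = 35/12 but E(-1/3) = -43/12.   [not invariant]

Only (B) is unchanged. Indeed f(f(x)) = 1/(1 - 1/(1-x)) = (1-x)/(-x) = (x-1)/x, so E(x) = x + f(x) + f(f(x)) is the sum over the whole 3-cycle; applying f just permutes the three terms cyclically (x -> f(x) -> f(f(x)) -> x), leaving the sum unchanged.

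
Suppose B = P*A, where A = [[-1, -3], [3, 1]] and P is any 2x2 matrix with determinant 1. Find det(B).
8

By the multiplicative property of determinants, det(B) = det(P*A) = det(P) * det(A) = det(A),
so the determinant is invariant under multiplication by any determinant-1 matrix; we just need det(A).

det(A) = (-1)(1) - (-3)(3) = -1 - (-9) = 8

Therefore det(B) = 1 * 8 = 8.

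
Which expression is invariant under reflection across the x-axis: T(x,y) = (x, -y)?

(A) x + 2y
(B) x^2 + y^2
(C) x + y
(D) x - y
B

The map is reflection across the x-axis: T(x,y) = (x, -y).
Substitute the transformed coordinates into each option and compare with the original:
(A) x + 2y  ->  (x) + 2(-y) = x - 2y   [differs from x + 2y: not invariant]
(B) x^2 + y^2  ->  (x)^2 + (-y)^2 = x^2 + y^2   [equals x^2 + y^2: invariant]
(C) x + y  ->  (x) + (-y) = x - y   [differs from x + y: not invariant]
(D) x - y  ->  (x) - (-y) = x + y   [differs from x - y: not invariant]

Only option (B), x^2 + y^2, is unchanged by the transformation.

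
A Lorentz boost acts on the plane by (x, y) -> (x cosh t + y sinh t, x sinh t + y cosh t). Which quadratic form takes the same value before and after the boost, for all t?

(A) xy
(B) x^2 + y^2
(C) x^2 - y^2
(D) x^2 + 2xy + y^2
C

Write x' = x cosh t + y sinh t, y' = x sinh t + y cosh t and substitute into each option:
(A) xy: (x cosh t + y sinh t)(x sinh t + y cosh t) = xy(cosh^2 t + sinh^2 t) + (x^2 + y^2) sinh t cosh t = xy cosh 2t + (x^2 + y^2)(sinh 2t)/2   [not invariant for t != 0]
(B) x^2 + y^2: (x cosh t + y sinh t)^2 + (x sinh t + y cosh t)^2 = (x^2 + y^2)(cosh^2 t + sinh^2 t) + 4xy sinh t cosh t = (x^2 + y^2) cosh 2t + 2xy sinh 2t   [not invariant for t != 0]
(C) x^2 - y^2: (x cosh t + y sinh t)^2 - (x sinh t + y cosh t)^2 = x^2(cosh^2 t - sinh^2 t) + 2xy(cosh t sinh t - sinh t cosh t) + y^2(sinh^2 t - cosh^2 t) = x^2 - y^2   [invariant, using cosh^2 t - sinh^2 t = 1]
(D) x^2 + 2xy + y^2: (x' + y')^2 with x' + y' = (x + y)(cosh t + sinh t) = (x + y)e^t, so it becomes (x + y)^2 e^(2t)   [not invariant for t != 0]

Only (C) x^2 - y^2 is unchanged; it is the Minkowski form preserved by Lorentz boosts, just as x^2 + y^2 is preserved by ordinary rotations.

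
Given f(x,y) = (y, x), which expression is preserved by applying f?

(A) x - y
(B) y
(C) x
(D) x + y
D

For f(x,y) = (y, x):
After applying f: x' = y, y' = x. So x' + y' = y + x = x + y.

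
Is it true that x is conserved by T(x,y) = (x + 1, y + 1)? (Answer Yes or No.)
No

Substitute T(x,y) = (x + 1, y + 1) into the expression and compare with the original.

Original: x
After applying T: (x + 1) = x + 1

This differs from the original x (difference: 1), so the expression is NOT invariant.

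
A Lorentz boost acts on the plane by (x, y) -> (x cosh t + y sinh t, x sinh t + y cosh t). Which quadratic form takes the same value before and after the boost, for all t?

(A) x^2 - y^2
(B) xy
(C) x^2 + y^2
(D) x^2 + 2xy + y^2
A

Write x' = x cosh t + y sinh t, y' = x sinh t + y cosh t and substitute into each option:
(A) x^2 - y^2: (x cosh t + y sinh t)^2 - (x sinh t + y cosh t)^2 = x^2(cosh^2 t - sinh^2 t) + 2xy(cosh t sinh t - sinh t cosh t) + y^2(sinh^2 t - cosh^2 t) = x^2 - y^2   [invariant, using cosh^2 t - sinh^2 t = 1]
(B) xy: (x cosh t + y sinh t)(x sinh t + y cosh t) = xy(cosh^2 t + sinh^2 t) + (x^2 + y^2) sinh t cosh t = xy cosh 2t + (x^2 + y^2)(sinh 2t)/2   [not invariant for t != 0]
(C) x^2 + y^2: (x cosh t + y sinh t)^2 + (x sinh t + y cosh t)^2 = (x^2 + y^2)(cosh^2 t + sinh^2 t) + 4xy sinh t cosh t = (x^2 + y^2) cosh 2t + 2xy sinh 2t   [not invariant for t != 0]
(D) x^2 + 2xy + y^2: (x' + y')^2 with x' + y' = (x + y)(cosh t + sinh t) = (x + y)e^t, so it becomes (x + y)^2 e^(2t)   [not invariant for t != 0]

Only (A) x^2 - y^2 is unchanged; it is the Minkowski form preserved by Lorentz boosts, just as x^2 + y^2 is preserved by ordinary rotations.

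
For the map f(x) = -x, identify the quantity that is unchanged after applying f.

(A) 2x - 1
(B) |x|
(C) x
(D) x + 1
B

For f(x) = -x:
Applying f replaces x by -x. Since |-x| = |x|, the absolute value is unchanged by f, whereas x -> -x, 2x - 1 -> -2x - 1 and x + 1 -> -x + 1 all change.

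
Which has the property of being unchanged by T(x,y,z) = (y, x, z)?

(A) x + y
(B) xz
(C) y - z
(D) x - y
A

Apply T(x,y,z) = (y, x, z) to each option, i.e. replace (x, y, z) by the transformed coordinates.
Substitute the transformed coordinates into each option and compare with the original:
(A) x + y  ->  (y) + (x) = x + y   [equals x + y: invariant]
(B) xz  ->  (y)(z) = yz   [differs from xz: not invariant]
(C) y - z  ->  (x) - (z) = x - z   [differs from y - z: not invariant]
(D) x - y  ->  (y) - (x) = -x + y   [differs from x - y: not invariant]

Only option (A), x + y, is unchanged by the transformation.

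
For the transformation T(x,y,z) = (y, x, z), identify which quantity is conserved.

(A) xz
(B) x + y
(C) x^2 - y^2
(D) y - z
B

Apply T(x,y,z) = (y, x, z) to each option, i.e. replace (x, y, z) by the transformed coordinates.
Substitute the transformed coordinates into each option and compare with the original:
(A) xz  ->  (y)(z) = yz   [differs from xz: not invariant]
(B) x + y  ->  (y) + (x) = x + y   [equals x + y: invariant]
(C) x^2 - y^2  ->  (y)^2 - (x)^2 = -x^2 + y^2   [differs from x^2 - y^2: not invariant]
(D) y - z  ->  (x) - (z) = x - z   [differs from y - z: not invariant]

Only option (B), x + y, is unchanged by the transformation.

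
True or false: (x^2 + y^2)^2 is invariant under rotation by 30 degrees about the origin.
True

Applying rotation by 30 degrees: x' = x*cos(30 degrees) - y*sin(30 degrees) = sqrt(3)x/2 - y/2, y' = x*sin(30 degrees) + y*cos(30 degrees) = x/2 + sqrt(3)y/2

Substituting into (x^2 + y^2)^2:
((sqrt(3)x/2 - y/2)^2 + (x/2 + sqrt(3)y/2)^2)^2
= x^4 + 2x^2y^2 + y^4 = (x^2 + y^2)^2

This equals the original expression (x^2 + y^2)^2, so it IS invariant.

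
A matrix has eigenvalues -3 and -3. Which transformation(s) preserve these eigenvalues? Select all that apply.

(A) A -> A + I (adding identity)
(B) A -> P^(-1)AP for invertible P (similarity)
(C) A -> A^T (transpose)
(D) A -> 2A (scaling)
B and C

Eigenvalues are preserved by:
1. Similarity transformations: A -> P^(-1)AP (same characteristic polynomial)
2. Transpose: A^T has the same eigenvalues as A

Eigenvalues are NOT preserved by:
- Adding identity: eigenvalues become -3+1, -3+1
- Scaling: eigenvalues become -6, -6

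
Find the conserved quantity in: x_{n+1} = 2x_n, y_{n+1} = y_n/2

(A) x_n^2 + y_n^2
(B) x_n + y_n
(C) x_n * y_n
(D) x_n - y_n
C

For the recurrence x_{n+1} = 2x_n, y_{n+1} = y_n/2:

x_{n+1} * y_{n+1} = (2x_n) * (y_n/2) = x_n * y_n
The product is conserved.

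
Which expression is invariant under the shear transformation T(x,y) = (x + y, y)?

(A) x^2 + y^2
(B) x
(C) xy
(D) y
D

Under the shear T(x,y) = (x + y, y):
Substitute the transformed coordinates into each option and compare with the original:
(A) x^2 + y^2  ->  (x + y)^2 + (y)^2 = x^2 + 2xy + 2y^2   [differs from x^2 + y^2: not invariant]
(B) x  ->  (x + y) = x + y   [differs from x: not invariant]
(C) xy  ->  (x + y)(y) = xy + y^2   [differs from xy: not invariant]
(D) y  ->  (y) = y   [equals y: invariant]

Only option (D), y, is unchanged by the transformation.
A horizontal shear moves points parallel to the x-axis, so the y-coordinate (and any function of y alone) is unchanged.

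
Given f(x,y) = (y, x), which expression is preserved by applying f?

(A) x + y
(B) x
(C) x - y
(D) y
A

For f(x,y) = (y, x):
After applying f: x' = y, y' = x. So x' + y' = y + x = x + y.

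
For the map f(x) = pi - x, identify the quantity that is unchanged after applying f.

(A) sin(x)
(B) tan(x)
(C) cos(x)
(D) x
A

For f(x) = pi - x:
sin(pi - x) = sin(x), so sine is invariant under this transformation.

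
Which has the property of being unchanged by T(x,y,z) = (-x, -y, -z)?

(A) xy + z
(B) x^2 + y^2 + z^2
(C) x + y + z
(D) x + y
B

Apply T(x,y,z) = (-x, -y, -z) to each option, i.e. replace (x, y, z) by the transformed coordinates.
Substitute the transformed coordinates into each option and compare with the original:
(A) xy + z  ->  (-x)(-y) + (-z) = xy - z   [differs from xy + z: not invariant]
(B) x^2 + y^2 + z^2  ->  (-x)^2 + (-y)^2 + (-z)^2 = x^2 + y^2 + z^2   [equals x^2 + y^2 + z^2: invariant]
(C) x + y + z  ->  (-x) + (-y) + (-z) = -x - y - z   [differs from x + y + z: not invariant]
(D) x + y  ->  (-x) + (-y) = -x - y   [differs from x + y: not invariant]

Only option (B), x^2 + y^2 + z^2, is unchanged by the transformation.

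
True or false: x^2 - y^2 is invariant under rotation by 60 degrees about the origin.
False

Applying rotation by 60 degrees: x' = x*cos(60 degrees) - y*sin(60 degrees) = x/2 - sqrt(3)y/2, y' = x*sin(60 degrees) + y*cos(60 degrees) = sqrt(3)x/2 + y/2

Substituting into x^2 - y^2:
(x/2 - sqrt(3)y/2)^2 - (sqrt(3)x/2 + y/2)^2
= -x^2/2 - sqrt(3)xy + y^2/2

This differs from the original expression x^2 - y^2, so it is NOT invariant.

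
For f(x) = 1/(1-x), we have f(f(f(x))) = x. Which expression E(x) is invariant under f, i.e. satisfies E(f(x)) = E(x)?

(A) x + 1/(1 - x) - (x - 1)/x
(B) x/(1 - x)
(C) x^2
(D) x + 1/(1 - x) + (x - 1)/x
D

Replace x by f(x) = 1/(1 - x) in each option and simplify. As a quick numerical cross-check, also compare E(5) with E(f(5)) = E(-1/4).

(A) x + 1/(1 - x) - (x - 1)/x  ->  (1/(1 - x)) + 1/(1 - (1/(1 - x))) - ((1/(1 - x)) - 1)/(1/(1 - x)) = (x^2(1 - x) - x + (x - 1)^2)/(x(x - 1)); check: E(5) = 79/20 but E(-1/4) = -89/20.   [not invariant]
(B) x/(1 - x)  ->  (1/(1 - x))/(1 - (1/(1 - x))) = -1/x; check: E(5) = -5/4 but E(-1/4) = -1/5.   [not invariant]
(C) x^2  ->  (1/(1 - x))^2 = (x - 1)^(-2); check: E(5) = 25 but E(-1/4) = 1/16.   [not invariant]
(D) x + 1/(1 - x) + (x - 1)/x  ->  (1/(1 - x)) + 1/(1 - (1/(1 - x))) + ((1/(1 - x)) - 1)/(1/(1 - x)), which simplifies back to x + 1/(1 - x) + (x - 1)/x; check: E(5) = 111/20, E(-1/4) = 111/20.   [invariant]

Only (D) is unchanged. Indeed f(f(x)) = 1/(1 - 1/(1-x)) = (1-x)/(-x) = (x-1)/x, so E(x) = x + f(x) + f(f(x)) is the sum over the whole 3-cycle; applying f just permutes the three terms cyclically (x -> f(x) -> f(f(x)) -> x), leaving the sum unchanged.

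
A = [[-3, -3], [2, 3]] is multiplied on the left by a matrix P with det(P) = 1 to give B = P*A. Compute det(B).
-3

By the multiplicative property of determinants, det(B) = det(P*A) = det(P) * det(A) = det(A),
so the determinant is invariant under multiplication by any determinant-1 matrix; we just need det(A).

det(A) = (-3)(3) - (-3)(2) = -9 - (-6) = -3

Therefore det(B) = 1 * (-3) = -3.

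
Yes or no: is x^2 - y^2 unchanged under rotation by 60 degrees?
No

Applying rotation by 60 degrees: x' = x*cos(60 degrees) - y*sin(60 degrees) = x/2 - sqrt(3)y/2, y' = x*sin(60 degrees) + y*cos(60 degrees) = sqrt(3)x/2 + y/2

Substituting into x^2 - y^2:
(x/2 - sqrt(3)y/2)^2 - (sqrt(3)x/2 + y/2)^2
= -x^2/2 - sqrt(3)xy + y^2/2

This differs from the original expression x^2 - y^2, so it is NOT invariant.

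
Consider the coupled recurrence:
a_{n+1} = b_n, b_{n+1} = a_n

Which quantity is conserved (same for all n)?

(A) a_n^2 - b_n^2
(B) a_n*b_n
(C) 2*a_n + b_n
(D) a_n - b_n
B

Replace a_n by a_{n+1} = b_n and b_n by b_{n+1} = a_n in each option and simplify:
(A) a_n^2 - b_n^2  ->  (b_n)^2 - (a_n)^2 = -a_n^2 + b_n^2   [not conserved]
(B) a_n*b_n  ->  (b_n)*(a_n) = a_n*b_n   [conserved]
(C) 2*a_n + b_n  ->  2*(b_n) + (a_n) = a_n + 2*b_n   [not conserved]
(D) a_n - b_n  ->  (b_n) - (a_n) = -a_n + b_n   [not conserved]

Only (B) a_n*b_n returns to itself after one step, so it is the conserved quantity.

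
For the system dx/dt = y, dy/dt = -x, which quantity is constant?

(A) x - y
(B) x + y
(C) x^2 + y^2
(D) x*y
C

A first integral I satisfies dI/dt = 0 along every solution. Differentiate each option and use the equation of motion:
(A) d/dt[x - y] = y - (-x) = x + y, not identically 0
(B) d/dt[x + y] = y + (-x) = y - x, not identically 0
(C) d/dt[x^2 + y^2] = 2x*dx/dt + 2y*dy/dt = 2x*y + 2y*(-x) = 0
(D) d/dt[x*y] = (dx/dt)y + x(dy/dt) = y^2 - x^2, not identically 0

Only (C) has zero time-derivative. So x^2 + y^2 (the squared radius; trajectories are circles) is the conserved quantity.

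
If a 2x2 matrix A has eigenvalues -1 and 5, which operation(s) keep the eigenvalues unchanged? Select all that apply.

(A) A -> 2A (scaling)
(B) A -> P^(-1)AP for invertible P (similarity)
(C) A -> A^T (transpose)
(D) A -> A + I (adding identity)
B and C

Eigenvalues are preserved by:
1. Similarity transformations: A -> P^(-1)AP (same characteristic polynomial)
2. Transpose: A^T has the same eigenvalues as A

Eigenvalues are NOT preserved by:
- Adding identity: eigenvalues become -1+1, 5+1
- Scaling: eigenvalues become -2, 10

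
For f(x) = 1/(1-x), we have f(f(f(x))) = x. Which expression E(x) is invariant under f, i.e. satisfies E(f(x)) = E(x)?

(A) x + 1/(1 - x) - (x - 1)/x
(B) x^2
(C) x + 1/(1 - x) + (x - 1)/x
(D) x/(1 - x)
C

Replace x by f(x) = 1/(1 - x) in each option and simplify. As a quick numerical cross-check, also compare E(4) with E(f(4)) = E(-1/3).

(A) x + 1/(1 - x) - (x - 1)/x  ->  (1/(1 - x)) + 1/(1 - (1/(1 - x))) - ((1/(1 - x)) - 1)/(1/(1 - x)) = (x^2(1 - x) - x + (x - 1)^2)/(x(x - 1)); check: E(4) = 35/12 but E(-1/3) = -43/12.   [not invariant]
(B) x^2  ->  (1/(1 - x))^2 = (x - 1)^(-2); check: E(4) = 16 but E(-1/3) = 1/9.   [not invariant]
(C) x + 1/(1 - x) + (x - 1)/x  ->  (1/(1 - x)) + 1/(1 - (1/(1 - x))) + ((1/(1 - x)) - 1)/(1/(1 - x)), which simplifies back to x + 1/(1 - x) + (x - 1)/x; check: E(4) = 53/12, E(-1/3) = 53/12.   [invariant]
(D) x/(1 - x)  ->  (1/(1 - x))/(1 - (1/(1 - x))) = -1/x; check: E(4) = -4/3 but E(-1/3) = -1/4.   [not invariant]

Only (C) is unchanged. Indeed f(f(x)) = 1/(1 - 1/(1-x)) = (1-x)/(-x) = (x-1)/x, so E(x) = x + f(x) + f(f(x)) is the sum over the whole 3-cycle; applying f just permutes the three terms cyclically (x -> f(x) -> f(f(x)) -> x), leaving the sum unchanged.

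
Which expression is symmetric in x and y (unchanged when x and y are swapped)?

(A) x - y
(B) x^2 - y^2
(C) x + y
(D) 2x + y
C

A symmetric expression is unchanged when the variables are permuted; here the transformation to test is the swap (x, y) -> (y, x).
Substitute the transformed coordinates into each option and compare with the original:
(A) x - y  ->  (y) - (x) = -x + y   [differs from x - y: not invariant]
(B) x^2 - y^2  ->  (y)^2 - (x)^2 = -x^2 + y^2   [differs from x^2 - y^2: not invariant]
(C) x + y  ->  (y) + (x) = x + y   [equals x + y: invariant]
(D) 2x + y  ->  2(y) + (x) = x + 2y   [differs from 2x + y: not invariant]

Only option (C), x + y, is unchanged by the transformation.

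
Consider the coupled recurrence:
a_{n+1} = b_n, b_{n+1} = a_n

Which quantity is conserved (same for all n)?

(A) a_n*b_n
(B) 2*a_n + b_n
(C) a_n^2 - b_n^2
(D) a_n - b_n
A

Replace a_n by a_{n+1} = b_n and b_n by b_{n+1} = a_n in each option and simplify:
(A) a_n*b_n  ->  (b_n)*(a_n) = a_n*b_n   [conserved]
(B) 2*a_n + b_n  ->  2*(b_n) + (a_n) = a_n + 2*b_n   [not conserved]
(C) a_n^2 - b_n^2  ->  (b_n)^2 - (a_n)^2 = -a_n^2 + b_n^2   [not conserved]
(D) a_n - b_n  ->  (b_n) - (a_n) = -a_n + b_n   [not conserved]

Only (A) a_n*b_n returns to itself after one step, so it is the conserved quantity.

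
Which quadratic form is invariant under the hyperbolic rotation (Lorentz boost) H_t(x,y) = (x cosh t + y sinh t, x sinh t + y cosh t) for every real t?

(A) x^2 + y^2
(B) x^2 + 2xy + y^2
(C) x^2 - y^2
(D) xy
C

Write x' = x cosh t + y sinh t, y' = x sinh t + y cosh t and substitute into each option:
(A) x^2 + y^2: (x cosh t + y sinh t)^2 + (x sinh t + y cosh t)^2 = (x^2 + y^2)(cosh^2 t + sinh^2 t) + 4xy sinh t cosh t = (x^2 + y^2) cosh 2t + 2xy sinh 2t   [not invariant for t != 0]
(B) x^2 + 2xy + y^2: (x' + y')^2 with x' + y' = (x + y)(cosh t + sinh t) = (x + y)e^t, so it becomes (x + y)^2 e^(2t)   [not invariant for t != 0]
(C) x^2 - y^2: (x cosh t + y sinh t)^2 - (x sinh t + y cosh t)^2 = x^2(cosh^2 t - sinh^2 t) + 2xy(cosh t sinh t - sinh t cosh t) + y^2(sinh^2 t - cosh^2 t) = x^2 - y^2   [invariant, using cosh^2 t - sinh^2 t = 1]
(D) xy: (x cosh t + y sinh t)(x sinh t + y cosh t) = xy(cosh^2 t + sinh^2 t) + (x^2 + y^2) sinh t cosh t = xy cosh 2t + (x^2 + y^2)(sinh 2t)/2   [not invariant for t != 0]

Only (C) x^2 - y^2 is unchanged; it is the Minkowski form preserved by Lorentz boosts, just as x^2 + y^2 is preserved by ordinary rotations.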